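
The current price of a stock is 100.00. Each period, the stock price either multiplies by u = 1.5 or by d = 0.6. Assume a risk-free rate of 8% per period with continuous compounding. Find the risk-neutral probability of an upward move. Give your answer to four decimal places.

Risk-neutral probability p = (e^0.08 − 0.6)/(1.5 − 0.6) = 0.4833/0.9000 = 0.5370

p = 0.5370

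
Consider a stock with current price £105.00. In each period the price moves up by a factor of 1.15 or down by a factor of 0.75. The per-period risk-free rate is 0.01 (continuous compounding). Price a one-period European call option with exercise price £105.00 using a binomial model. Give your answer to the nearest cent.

£10.14

Risk-neutral probability p = (e^0.01 − 0.75)/(1.15 − 0.75) = 0.2601/0.4000 = 0.6501
Terminal stock prices: S_u = 120.7, S_d = 78.75
Terminal payoffs (S − K): max(15.75, 0) = 15.75, max(-26.25, 0) = 0
Node 0 (S = 105): V_0 = e^(−0.01)·[0.6501·15.7500 + 0.3499·0.0000] = 10.1376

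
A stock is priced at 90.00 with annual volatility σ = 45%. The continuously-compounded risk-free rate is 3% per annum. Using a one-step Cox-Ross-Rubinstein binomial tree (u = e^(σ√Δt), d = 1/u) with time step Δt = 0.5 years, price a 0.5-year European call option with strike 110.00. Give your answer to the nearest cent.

CRR parameters: u = e^(σ√Δt) = e^(0.45·√0.5) = 1.3746, d = 1/u = 0.7275
Per-period rate: rΔt = 0.03·0.5 = 0.015, so R = e^0.015 = 1.0151
Risk-neutral probability p = (e^0.015 − 0.7275)/(1.3746 − 0.7275) = 0.2877/0.6472 = 0.4445
Terminal stock prices: S_u = 123.7, S_d = 65.47
Terminal payoffs (S − K): max(13.72, 0) = 13.72, max(-44.53, 0) = 0
Node 0 (S = 90): V_0 = e^(−0.015)·[0.4445·13.7184 + 0.5555·0.0000] = 6.0066

6.01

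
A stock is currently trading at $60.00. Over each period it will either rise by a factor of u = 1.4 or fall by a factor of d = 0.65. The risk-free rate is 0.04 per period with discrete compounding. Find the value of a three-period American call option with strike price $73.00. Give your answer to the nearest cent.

Risk-neutral probability p = (1 + 0.04 − 0.65)/(1.4 − 0.65) = 0.3900/0.7500 = 0.5200
Terminal stock prices: S_uuu = 164.6, S_uud = 76.44, S_udd = 35.49, S_ddd = 16.48
Terminal payoffs (S − K): max(91.64, 0) = 91.64, max(3.44, 0) = 3.44, max(-37.51, 0) = 0, max(-56.52, 0) = 0
Node uu (S = 117.6): continuation = 1/1.04·[0.5200·91.6400 + 0.4800·3.4400] = 47.4077; exercise value = 44.6000 ≤ continuation, so V_uu = 47.4077
Node ud (S = 54.6): continuation = 1/1.04·[0.5200·3.4400 + 0.4800·0.0000] = 1.7200; exercise value = 0.0000 ≤ continuation, so V_ud = 1.7200
Node dd (S = 25.35): continuation = 1/1.04·[0.5200·0.0000 + 0.4800·0.0000] = 0.0000; exercise value = 0.0000 ≤ continuation, so V_dd = 0.0000
Node u (S = 84): continuation = 1/1.04·[0.5200·47.4077 + 0.4800·1.7200] = 24.4977; exercise value = 11.0000 ≤ continuation, so V_u = 24.4977
Node d (S = 39): continuation = 1/1.04·[0.5200·1.7200 + 0.4800·0.0000] = 0.8600; exercise value = 0.0000 ≤ continuation, so V_d = 0.8600
Node 0 (S = 60): continuation = 1/1.04·[0.5200·24.4977 + 0.4800·0.8600] = 12.6458; exercise value = 0.0000 ≤ continuation, so V_0 = 12.6458

$12.65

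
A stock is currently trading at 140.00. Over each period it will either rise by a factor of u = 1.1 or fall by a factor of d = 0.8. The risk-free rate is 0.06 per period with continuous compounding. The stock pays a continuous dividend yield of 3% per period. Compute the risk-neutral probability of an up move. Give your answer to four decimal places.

p = 0.7682

Per-period risk-free factor R = e^0.06 = 1.0618; dividend-adjusted growth = e^(0.06−0.03) = 1.0305.
Risk-neutral probability p = (1.0305 − 0.8)/(1.1 − 0.8) = 0.2305/0.3000 = 0.7682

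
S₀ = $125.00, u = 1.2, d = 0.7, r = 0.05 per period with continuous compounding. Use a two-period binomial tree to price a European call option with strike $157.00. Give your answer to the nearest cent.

Risk-neutral probability p = (e^0.05 − 0.7)/(1.2 − 0.7) = 0.3513/0.5000 = 0.7025
Terminal stock prices: S_uu = 180, S_ud = 105, S_dd = 61.25
Terminal payoffs (S − K): max(23, 0) = 23, max(-52, 0) = 0, max(-95.75, 0) = 0
Node u (S = 150): V_u = e^(−0.05)·[0.7025·23.0000 + 0.2975·0.0000] = 15.3704
Node d (S = 87.5): V_d = e^(−0.05)·[0.7025·0.0000 + 0.2975·0.0000] = 0.0000
Node 0 (S = 125): V_0 = e^(−0.05)·[0.7025·15.3704 + 0.2975·0.0000] = 10.2717

$10.27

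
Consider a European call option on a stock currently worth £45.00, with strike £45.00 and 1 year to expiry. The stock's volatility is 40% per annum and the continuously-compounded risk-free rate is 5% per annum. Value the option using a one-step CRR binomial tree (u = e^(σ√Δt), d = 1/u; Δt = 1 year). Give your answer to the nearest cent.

£9.76

CRR parameters: u = e^(σ√Δt) = e^(0.4·√1) = 1.4918, d = 1/u = 0.6703
Per-period rate: rΔt = 0.05·1 = 0.05, so R = e^0.05 = 1.0513
Risk-neutral probability p = (e^0.05 − 0.6703)/(1.4918 − 0.6703) = 0.3810/0.8215 = 0.4637
Terminal stock prices: S_u = 67.13, S_d = 30.16
Terminal payoffs (S − K): max(22.13, 0) = 22.13, max(-14.84, 0) = 0
Node 0 (S = 45): V_0 = e^(−0.05)·[0.4637·22.1321 + 0.5363·0.0000] = 9.7626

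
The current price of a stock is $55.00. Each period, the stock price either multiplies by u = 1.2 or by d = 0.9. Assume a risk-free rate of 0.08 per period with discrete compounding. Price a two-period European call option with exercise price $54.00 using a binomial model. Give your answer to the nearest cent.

$10.00

Risk-neutral probability p = (1 + 0.08 − 0.9)/(1.2 − 0.9) = 0.1800/0.3000 = 0.6000
Terminal stock prices: S_uu = 79.2, S_ud = 59.4, S_dd = 44.55
Terminal payoffs (S − K): max(25.2, 0) = 25.2, max(5.4, 0) = 5.4, max(-9.45, 0) = 0
Node u (S = 66): V_u = 1/1.08·[0.6000·25.2000 + 0.4000·5.4000] = 16.0000
Node d (S = 49.5): V_d = 1/1.08·[0.6000·5.4000 + 0.4000·0.0000] = 3.0000
Node 0 (S = 55): V_0 = 1/1.08·[0.6000·16.0000 + 0.4000·3.0000] = 10.0000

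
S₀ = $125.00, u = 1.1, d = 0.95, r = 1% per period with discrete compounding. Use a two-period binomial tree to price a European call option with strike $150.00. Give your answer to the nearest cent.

Risk-neutral probability p = (1 + 0.01 − 0.95)/(1.1 − 0.95) = 0.0600/0.1500 = 0.4000
Terminal stock prices: S_uu = 151.3, S_ud = 130.6, S_dd = 112.8
Terminal payoffs (S − K): max(1.25, 0) = 1.25, max(-19.38, 0) = 0, max(-37.19, 0) = 0
Node u (S = 137.5): V_u = 1/1.01·[0.4000·1.2500 + 0.6000·0.0000] = 0.4950
Node d (S = 118.8): V_d = 1/1.01·[0.4000·0.0000 + 0.6000·0.0000] = 0.0000
Node 0 (S = 125): V_0 = 1/1.01·[0.4000·0.4950 + 0.6000·0.0000] = 0.1961

$0.20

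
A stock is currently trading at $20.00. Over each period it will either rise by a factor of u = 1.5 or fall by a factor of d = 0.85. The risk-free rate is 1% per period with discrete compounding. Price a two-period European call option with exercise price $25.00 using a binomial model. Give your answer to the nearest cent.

Risk-neutral probability p = (1 + 0.01 − 0.85)/(1.5 − 0.85) = 0.1600/0.6500 = 0.2462
Terminal stock prices: S_uu = 45, S_ud = 25.5, S_dd = 14.45
Terminal payoffs (S − K): max(20, 0) = 20, max(0.5, 0) = 0.5, max(-10.55, 0) = 0
Node u (S = 30): V_u = 1/1.01·[0.2462·20.0000 + 0.7538·0.5000] = 5.2475
Node d (S = 17): V_d = 1/1.01·[0.2462·0.5000 + 0.7538·0.0000] = 0.1219
Node 0 (S = 20): V_0 = 1/1.01·[0.2462·5.2475 + 0.7538·0.1219] = 1.3699

$1.37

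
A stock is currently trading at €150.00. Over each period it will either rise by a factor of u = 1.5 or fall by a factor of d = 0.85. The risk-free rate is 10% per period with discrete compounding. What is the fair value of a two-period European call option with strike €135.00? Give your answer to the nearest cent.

Risk-neutral probability p = (1 + 0.1 − 0.85)/(1.5 − 0.85) = 0.2500/0.6500 = 0.3846
Terminal stock prices: S_uu = 337.5, S_ud = 191.2, S_dd = 108.4
Terminal payoffs (S − K): max(202.5, 0) = 202.5, max(56.25, 0) = 56.25, max(-26.63, 0) = 0
Node u (S = 225): V_u = 1/1.1·[0.3846·202.5000 + 0.6154·56.2500] = 102.2727
Node d (S = 127.5): V_d = 1/1.1·[0.3846·56.2500 + 0.6154·0.0000] = 19.6678
Node 0 (S = 150): V_0 = 1/1.1·[0.3846·102.2727 + 0.6154·19.6678] = 46.7627

€46.76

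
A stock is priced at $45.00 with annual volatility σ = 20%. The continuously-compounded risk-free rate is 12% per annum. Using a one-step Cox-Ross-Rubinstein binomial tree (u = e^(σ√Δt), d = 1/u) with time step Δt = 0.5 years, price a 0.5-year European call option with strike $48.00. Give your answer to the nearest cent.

$2.47

CRR parameters: u = e^(σ√Δt) = e^(0.2·√0.5) = 1.1519, d = 1/u = 0.8681
Per-period rate: rΔt = 0.12·0.5 = 0.06, so R = e^0.06 = 1.0618
Risk-neutral probability p = (e^0.06 − 0.8681)/(1.1519 − 0.8681) = 0.1937/0.2838 = 0.6826
Terminal stock prices: S_u = 51.84, S_d = 39.07
Terminal payoffs (S − K): max(3.836, 0) = 3.836, max(-8.934, 0) = 0
Node 0 (S = 45): V_0 = e^(−0.06)·[0.6826·3.8359 + 0.3174·0.0000] = 2.4659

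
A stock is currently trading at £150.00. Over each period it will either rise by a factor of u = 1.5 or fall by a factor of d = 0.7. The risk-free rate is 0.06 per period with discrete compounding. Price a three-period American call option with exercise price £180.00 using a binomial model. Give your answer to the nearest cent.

£40.74

Risk-neutral probability p = (1 + 0.06 − 0.7)/(1.5 − 0.7) = 0.3600/0.8000 = 0.4500
Terminal stock prices: S_uuu = 506.2, S_uud = 236.2, S_udd = 110.2, S_ddd = 51.45
Terminal payoffs (S − K): max(326.2, 0) = 326.2, max(56.25, 0) = 56.25, max(-69.75, 0) = 0, max(-128.6, 0) = 0
Node uu (S = 337.5): continuation = 1/1.06·[0.4500·326.2500 + 0.5500·56.2500] = 167.6887; exercise value = 157.5000 ≤ continuation, so V_uu = 167.6887
Node ud (S = 157.5): continuation = 1/1.06·[0.4500·56.2500 + 0.5500·0.0000] = 23.8797; exercise value = 0.0000 ≤ continuation, so V_ud = 23.8797
Node dd (S = 73.5): continuation = 1/1.06·[0.4500·0.0000 + 0.5500·0.0000] = 0.0000; exercise value = 0.0000 ≤ continuation, so V_dd = 0.0000
Node u (S = 225): continuation = 1/1.06·[0.4500·167.6887 + 0.5500·23.8797] = 83.5790; exercise value = 45.0000 ≤ continuation, so V_u = 83.5790
Node d (S = 105): continuation = 1/1.06·[0.4500·23.8797 + 0.5500·0.0000] = 10.1376; exercise value = 0.0000 ≤ continuation, so V_d = 10.1376
Node 0 (S = 150): continuation = 1/1.06·[0.4500·83.5790 + 0.5500·10.1376] = 40.7417; exercise value = 0.0000 ≤ continuation, so V_0 = 40.7417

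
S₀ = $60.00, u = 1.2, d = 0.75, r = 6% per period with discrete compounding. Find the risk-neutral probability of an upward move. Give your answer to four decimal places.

p = 0.6889

Risk-neutral probability p = (1 + 0.06 − 0.75)/(1.2 − 0.75) = 0.3100/0.4500 = 0.6889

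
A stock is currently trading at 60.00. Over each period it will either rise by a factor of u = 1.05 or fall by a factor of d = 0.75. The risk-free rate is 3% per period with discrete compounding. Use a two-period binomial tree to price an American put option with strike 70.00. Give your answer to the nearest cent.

10.00

Risk-neutral probability p = (1 + 0.03 − 0.75)/(1.05 − 0.75) = 0.2800/0.3000 = 0.9333
Terminal stock prices: S_uu = 66.15, S_ud = 47.25, S_dd = 33.75
Terminal payoffs (K − S): max(3.85, 0) = 3.85, max(22.75, 0) = 22.75, max(36.25, 0) = 36.25
Node u (S = 63): continuation = 1/1.03·[0.9333·3.8500 + 0.0667·22.7500] = 4.9612; exercise value = 7.0000 > continuation, so V_u = 7.0000 (exercise)
Node d (S = 45): continuation = 1/1.03·[0.9333·22.7500 + 0.0667·36.2500] = 22.9612; exercise value = 25.0000 > continuation, so V_d = 25.0000 (exercise)
Node 0 (S = 60): continuation = 1/1.03·[0.9333·7.0000 + 0.0667·25.0000] = 7.9612; exercise value = 10.0000 > continuation, so V_0 = 10.0000 (exercise)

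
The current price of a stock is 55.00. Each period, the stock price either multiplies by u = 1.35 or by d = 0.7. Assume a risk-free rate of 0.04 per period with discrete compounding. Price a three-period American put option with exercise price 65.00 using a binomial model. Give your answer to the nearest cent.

Risk-neutral probability p = (1 + 0.04 − 0.7)/(1.35 − 0.7) = 0.3400/0.6500 = 0.5231
Terminal stock prices: S_uuu = 135.3, S_uud = 70.17, S_udd = 36.38, S_ddd = 18.86
Terminal payoffs (K − S): max(-70.32, 0) = 0, max(-5.166, 0) = 0, max(28.62, 0) = 28.62, max(46.14, 0) = 46.14
Node uu (S = 100.2): continuation = 1/1.04·[0.5231·0.0000 + 0.4769·0.0000] = 0.0000; exercise value = 0.0000 ≤ continuation, so V_uu = 0.0000
Node ud (S = 51.97): continuation = 1/1.04·[0.5231·0.0000 + 0.4769·28.6175] = 13.1234; exercise value = 13.0250 ≤ continuation, so V_ud = 13.1234
Node dd (S = 26.95): continuation = 1/1.04·[0.5231·28.6175 + 0.4769·46.1350] = 35.5500; exercise value = 38.0500 > continuation, so V_dd = 38.0500 (exercise)
Node u (S = 74.25): continuation = 1/1.04·[0.5231·0.0000 + 0.4769·13.1234] = 6.0181; exercise value = 0.0000 ≤ continuation, so V_u = 6.0181
Node d (S = 38.5): continuation = 1/1.04·[0.5231·13.1234 + 0.4769·38.0500] = 24.0495; exercise value = 26.5000 > continuation, so V_d = 26.5000 (exercise)
Node 0 (S = 55): continuation = 1/1.04·[0.5231·6.0181 + 0.4769·26.5000] = 15.1792; exercise value = 10.0000 ≤ continuation, so V_0 = 15.1792

15.18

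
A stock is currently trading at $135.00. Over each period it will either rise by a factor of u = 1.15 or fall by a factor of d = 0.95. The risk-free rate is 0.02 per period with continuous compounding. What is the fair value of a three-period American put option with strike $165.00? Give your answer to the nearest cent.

Risk-neutral probability p = (e^0.02 − 0.95)/(1.15 − 0.95) = 0.0702/0.2000 = 0.3510
Terminal stock prices: S_uuu = 205.3, S_uud = 169.6, S_udd = 140.1, S_ddd = 115.7
Terminal payoffs (K − S): max(-40.32, 0) = 0, max(-4.611, 0) = 0, max(24.89, 0) = 24.89, max(49.25, 0) = 49.25
Node uu (S = 178.5): continuation = e^(−0.02)·[0.3510·0.0000 + 0.6490·0.0000] = 0.0000; exercise value = 0.0000 ≤ continuation, so V_uu = 0.0000
Node ud (S = 147.5): continuation = e^(−0.02)·[0.3510·0.0000 + 0.6490·24.8869] = 15.8316; exercise value = 17.5125 > continuation, so V_ud = 17.5125 (exercise)
Node dd (S = 121.8): continuation = e^(−0.02)·[0.3510·24.8869 + 0.6490·49.2544] = 39.8953; exercise value = 43.1625 > continuation, so V_dd = 43.1625 (exercise)
Node u (S = 155.2): continuation = e^(−0.02)·[0.3510·0.0000 + 0.6490·17.5125] = 11.1404; exercise value = 9.7500 ≤ continuation, so V_u = 11.1404
Node d (S = 128.2): continuation = e^(−0.02)·[0.3510·17.5125 + 0.6490·43.1625] = 33.4828; exercise value = 36.7500 > continuation, so V_d = 36.7500 (exercise)
Node 0 (S = 135): continuation = e^(−0.02)·[0.3510·11.1404 + 0.6490·36.7500] = 27.2112; exercise value = 30.0000 > continuation, so V_0 = 30.0000 (exercise)

$30.00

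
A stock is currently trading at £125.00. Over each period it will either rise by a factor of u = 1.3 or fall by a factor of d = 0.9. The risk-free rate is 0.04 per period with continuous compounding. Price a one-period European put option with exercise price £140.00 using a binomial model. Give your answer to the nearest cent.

£17.12

Risk-neutral probability p = (e^0.04 − 0.9)/(1.3 − 0.9) = 0.1408/0.4000 = 0.3520
Terminal stock prices: S_u = 162.5, S_d = 112.5
Terminal payoffs (K − S): max(-22.5, 0) = 0, max(27.5, 0) = 27.5
Node 0 (S = 125): V_0 = e^(−0.04)·[0.3520·0.0000 + 0.6480·27.5000] = 17.1206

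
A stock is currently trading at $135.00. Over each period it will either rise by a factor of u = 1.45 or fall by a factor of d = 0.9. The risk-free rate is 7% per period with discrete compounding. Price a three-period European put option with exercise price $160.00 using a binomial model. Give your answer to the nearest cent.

$17.10

Risk-neutral probability p = (1 + 0.07 − 0.9)/(1.45 − 0.9) = 0.1700/0.5500 = 0.3091
Terminal stock prices: S_uuu = 411.6, S_uud = 255.5, S_udd = 158.6, S_ddd = 98.42
Terminal payoffs (K − S): max(-251.6, 0) = 0, max(-95.45, 0) = 0, max(1.442, 0) = 1.442, max(61.58, 0) = 61.58
Node uu (S = 283.8): V_uu = 1/1.07·[0.3091·0.0000 + 0.6909·0.0000] = 0.0000
Node ud (S = 176.2): V_ud = 1/1.07·[0.3091·0.0000 + 0.6909·1.4425] = 0.9314
Node dd (S = 109.4): V_dd = 1/1.07·[0.3091·1.4425 + 0.6909·61.5850] = 40.1827
Node u (S = 195.8): V_u = 1/1.07·[0.3091·0.0000 + 0.6909·0.9314] = 0.6014
Node d (S = 121.5): V_d = 1/1.07·[0.3091·0.9314 + 0.6909·40.1827] = 26.2154
Node 0 (S = 135): V_0 = 1/1.07·[0.3091·0.6014 + 0.6909·26.2154] = 17.1013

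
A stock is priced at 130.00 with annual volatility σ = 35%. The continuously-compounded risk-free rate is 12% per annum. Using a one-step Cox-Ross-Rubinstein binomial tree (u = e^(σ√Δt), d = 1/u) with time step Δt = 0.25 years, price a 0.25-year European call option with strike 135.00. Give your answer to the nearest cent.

CRR parameters: u = e^(σ√Δt) = e^(0.35·√0.25) = 1.1912, d = 1/u = 0.8395
Per-period rate: rΔt = 0.12·0.25 = 0.03, so R = e^0.03 = 1.0305
Risk-neutral probability p = (e^0.03 − 0.8395)/(1.1912 − 0.8395) = 0.1910/0.3518 = 0.5429
Terminal stock prices: S_u = 154.9, S_d = 109.1
Terminal payoffs (S − K): max(19.86, 0) = 19.86, max(-25.87, 0) = 0
Node 0 (S = 130): V_0 = e^(−0.03)·[0.5429·19.8620 + 0.4571·0.0000] = 10.4650

10.47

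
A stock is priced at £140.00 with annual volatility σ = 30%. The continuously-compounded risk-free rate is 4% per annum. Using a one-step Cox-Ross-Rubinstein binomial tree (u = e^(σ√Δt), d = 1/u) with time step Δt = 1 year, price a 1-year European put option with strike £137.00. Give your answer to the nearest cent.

CRR parameters: u = e^(σ√Δt) = e^(0.3·√1) = 1.3499, d = 1/u = 0.7408
Per-period rate: rΔt = 0.04·1 = 0.04, so R = e^0.04 = 1.0408
Risk-neutral probability p = (e^0.04 − 0.7408)/(1.3499 − 0.7408) = 0.3000/0.6090 = 0.4926
Terminal stock prices: S_u = 189, S_d = 103.7
Terminal payoffs (K − S): max(-51.98, 0) = 0, max(33.29, 0) = 33.29
Node 0 (S = 140): V_0 = e^(−0.04)·[0.4926·0.0000 + 0.5074·33.2854] = 16.2279

£16.23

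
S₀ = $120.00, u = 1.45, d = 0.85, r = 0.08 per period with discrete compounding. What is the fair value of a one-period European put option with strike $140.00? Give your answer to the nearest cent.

Risk-neutral probability p = (1 + 0.08 − 0.85)/(1.45 − 0.85) = 0.2300/0.6000 = 0.3833
Terminal stock prices: S_u = 174, S_d = 102
Terminal payoffs (K − S): max(-34, 0) = 0, max(38, 0) = 38
Node 0 (S = 120): V_0 = 1/1.08·[0.3833·0.0000 + 0.6167·38.0000] = 21.6975

$21.70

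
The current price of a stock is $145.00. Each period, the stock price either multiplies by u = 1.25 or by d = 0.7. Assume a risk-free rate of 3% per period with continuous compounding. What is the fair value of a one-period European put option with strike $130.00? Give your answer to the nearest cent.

Risk-neutral probability p = (e^0.03 − 0.7)/(1.25 − 0.7) = 0.3305/0.5500 = 0.6008
Terminal stock prices: S_u = 181.2, S_d = 101.5
Terminal payoffs (K − S): max(-51.25, 0) = 0, max(28.5, 0) = 28.5
Node 0 (S = 145): V_0 = e^(−0.03)·[0.6008·0.0000 + 0.3992·28.5000] = 11.0402

$11.04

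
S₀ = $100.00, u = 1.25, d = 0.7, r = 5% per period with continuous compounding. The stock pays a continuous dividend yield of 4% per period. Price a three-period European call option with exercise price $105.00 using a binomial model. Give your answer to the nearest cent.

$15.49

Per-period risk-free factor R = e^0.05 = 1.0513; dividend-adjusted growth = e^(0.05−0.04) = 1.0101.
Risk-neutral probability p = (1.0101 − 0.7)/(1.25 − 0.7) = 0.3101/0.5500 = 0.5637
Terminal stock prices: S_uuu = 195.3, S_uud = 109.4, S_udd = 61.25, S_ddd = 34.3
Terminal payoffs (S − K): max(90.31, 0) = 90.31, max(4.375, 0) = 4.375, max(-43.75, 0) = 0, max(-70.7, 0) = 0
Node uu (S = 156.2): V_uu = e^(−0.05)·[0.5637·90.3125 + 0.4363·4.3750] = 50.2443
Node ud (S = 87.5): V_ud = e^(−0.05)·[0.5637·4.3750 + 0.4363·0.0000] = 2.3460
Node dd (S = 49): V_dd = e^(−0.05)·[0.5637·0.0000 + 0.4363·0.0000] = 0.0000
Node u (S = 125): V_u = e^(−0.05)·[0.5637·50.2443 + 0.4363·2.3460] = 27.9163
Node d (S = 70): V_d = e^(−0.05)·[0.5637·2.3460 + 0.4363·0.0000] = 1.2580
Node 0 (S = 100): V_0 = e^(−0.05)·[0.5637·27.9163 + 0.4363·1.2580] = 15.4917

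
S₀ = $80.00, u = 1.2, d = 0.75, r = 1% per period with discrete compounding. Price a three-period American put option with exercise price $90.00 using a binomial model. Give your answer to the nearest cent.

Risk-neutral probability p = (1 + 0.01 − 0.75)/(1.2 − 0.75) = 0.2600/0.4500 = 0.5778
Terminal stock prices: S_uuu = 138.2, S_uud = 86.4, S_udd = 54, S_ddd = 33.75
Terminal payoffs (K − S): max(-48.24, 0) = 0, max(3.6, 0) = 3.6, max(36, 0) = 36, max(56.25, 0) = 56.25
Node uu (S = 115.2): continuation = 1/1.01·[0.5778·0.0000 + 0.4222·3.6000] = 1.5050; exercise value = 0.0000 ≤ continuation, so V_uu = 1.5050
Node ud (S = 72): continuation = 1/1.01·[0.5778·3.6000 + 0.4222·36.0000] = 17.1089; exercise value = 18.0000 > continuation, so V_ud = 18.0000 (exercise)
Node dd (S = 45): continuation = 1/1.01·[0.5778·36.0000 + 0.4222·56.2500] = 44.1089; exercise value = 45.0000 > continuation, so V_dd = 45.0000 (exercise)
Node u (S = 96): continuation = 1/1.01·[0.5778·1.5050 + 0.4222·18.0000] = 8.3857; exercise value = 0.0000 ≤ continuation, so V_u = 8.3857
Node d (S = 60): continuation = 1/1.01·[0.5778·18.0000 + 0.4222·45.0000] = 29.1089; exercise value = 30.0000 > continuation, so V_d = 30.0000 (exercise)
Node 0 (S = 80): continuation = 1/1.01·[0.5778·8.3857 + 0.4222·30.0000] = 17.3383; exercise value = 10.0000 ≤ continuation, so V_0 = 17.3383

$17.34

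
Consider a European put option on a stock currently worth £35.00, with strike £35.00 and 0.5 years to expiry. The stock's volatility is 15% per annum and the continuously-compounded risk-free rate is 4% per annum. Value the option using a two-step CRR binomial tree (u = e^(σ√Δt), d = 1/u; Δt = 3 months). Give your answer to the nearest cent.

£0.98

CRR parameters: u = e^(σ√Δt) = e^(0.15·√0.25) = 1.0779, d = 1/u = 0.9277
Per-period rate: rΔt = 0.04·0.25 = 0.01, so R = e^0.01 = 1.0101
Risk-neutral probability p = (e^0.01 − 0.9277)/(1.0779 − 0.9277) = 0.0823/0.1501 = 0.5482
Terminal stock prices: S_uu = 40.66, S_ud = 35, S_dd = 30.12
Terminal payoffs (K − S): max(-5.664, 0) = 0, max(0, 0) = 0, max(4.875, 0) = 4.875
Node u (S = 37.73): V_u = e^(−0.01)·[0.5482·0.0000 + 0.4518·0.0000] = 0.0000
Node d (S = 32.47): V_d = e^(−0.01)·[0.5482·0.0000 + 0.4518·4.8752] = 2.1807
Node 0 (S = 35): V_0 = e^(−0.01)·[0.5482·0.0000 + 0.4518·2.1807] = 0.9755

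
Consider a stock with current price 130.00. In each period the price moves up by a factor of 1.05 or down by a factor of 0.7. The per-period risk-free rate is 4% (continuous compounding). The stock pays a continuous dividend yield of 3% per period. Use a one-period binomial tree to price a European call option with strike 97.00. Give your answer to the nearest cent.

33.62

Per-period risk-free factor R = e^0.04 = 1.0408; dividend-adjusted growth = e^(0.04−0.03) = 1.0101.
Risk-neutral probability p = (1.0101 − 0.7)/(1.05 − 0.7) = 0.3101/0.3500 = 0.8859
Terminal stock prices: S_u = 136.5, S_d = 91
Terminal payoffs (S − K): max(39.5, 0) = 39.5, max(-6, 0) = 0
Node 0 (S = 130): V_0 = e^(−0.04)·[0.8859·39.5000 + 0.1141·0.0000] = 33.6193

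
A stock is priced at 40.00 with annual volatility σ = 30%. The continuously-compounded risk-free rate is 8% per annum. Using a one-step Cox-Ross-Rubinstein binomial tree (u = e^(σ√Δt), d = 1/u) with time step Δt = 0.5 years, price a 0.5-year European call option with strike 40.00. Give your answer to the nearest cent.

4.93

CRR parameters: u = e^(σ√Δt) = e^(0.3·√0.5) = 1.2363, d = 1/u = 0.8089
Per-period rate: rΔt = 0.08·0.5 = 0.04, so R = e^0.04 = 1.0408
Risk-neutral probability p = (e^0.04 − 0.8089)/(1.2363 − 0.8089) = 0.2320/0.4275 = 0.5426
Terminal stock prices: S_u = 49.45, S_d = 32.35
Terminal payoffs (S − K): max(9.452, 0) = 9.452, max(-7.646, 0) = 0
Node 0 (S = 40): V_0 = e^(−0.04)·[0.5426·9.4524 + 0.4574·0.0000] = 4.9281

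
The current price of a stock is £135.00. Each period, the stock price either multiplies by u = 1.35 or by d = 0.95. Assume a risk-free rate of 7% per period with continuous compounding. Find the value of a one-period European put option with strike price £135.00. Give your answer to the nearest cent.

£4.37

Risk-neutral probability p = (e^0.07 − 0.95)/(1.35 − 0.95) = 0.1225/0.4000 = 0.3063
Terminal stock prices: S_u = 182.2, S_d = 128.2
Terminal payoffs (K − S): max(-47.25, 0) = 0, max(6.75, 0) = 6.75
Node 0 (S = 135): V_0 = e^(−0.07)·[0.3063·0.0000 + 0.6937·6.7500] = 4.3661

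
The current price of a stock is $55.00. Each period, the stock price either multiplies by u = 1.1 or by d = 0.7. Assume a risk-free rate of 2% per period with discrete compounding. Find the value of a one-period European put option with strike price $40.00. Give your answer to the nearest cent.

$0.29

Risk-neutral probability p = (1 + 0.02 − 0.7)/(1.1 − 0.7) = 0.3200/0.4000 = 0.8000
Terminal stock prices: S_u = 60.5, S_d = 38.5
Terminal payoffs (K − S): max(-20.5, 0) = 0, max(1.5, 0) = 1.5
Node 0 (S = 55): V_0 = 1/1.02·[0.8000·0.0000 + 0.2000·1.5000] = 0.2941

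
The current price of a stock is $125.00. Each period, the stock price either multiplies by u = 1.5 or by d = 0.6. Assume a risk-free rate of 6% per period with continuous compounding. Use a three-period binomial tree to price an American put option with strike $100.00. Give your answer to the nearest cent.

$18.17

Risk-neutral probability p = (e^0.06 − 0.6)/(1.5 − 0.6) = 0.4618/0.9000 = 0.5132
Terminal stock prices: S_uuu = 421.9, S_uud = 168.8, S_udd = 67.5, S_ddd = 27
Terminal payoffs (K − S): max(-321.9, 0) = 0, max(-68.75, 0) = 0, max(32.5, 0) = 32.5, max(73, 0) = 73
Node uu (S = 281.2): continuation = e^(−0.06)·[0.5132·0.0000 + 0.4868·0.0000] = 0.0000; exercise value = 0.0000 ≤ continuation, so V_uu = 0.0000
Node ud (S = 112.5): continuation = e^(−0.06)·[0.5132·0.0000 + 0.4868·32.5000] = 14.9011; exercise value = 0.0000 ≤ continuation, so V_ud = 14.9011
Node dd (S = 45): continuation = e^(−0.06)·[0.5132·32.5000 + 0.4868·73.0000] = 49.1765; exercise value = 55.0000 > continuation, so V_dd = 55.0000 (exercise)
Node u (S = 187.5): continuation = e^(−0.06)·[0.5132·0.0000 + 0.4868·14.9011] = 6.8321; exercise value = 0.0000 ≤ continuation, so V_u = 6.8321
Node d (S = 75): continuation = e^(−0.06)·[0.5132·14.9011 + 0.4868·55.0000] = 32.4185; exercise value = 25.0000 ≤ continuation, so V_d = 32.4185
Node 0 (S = 125): continuation = e^(−0.06)·[0.5132·6.8321 + 0.4868·32.4185] = 18.1655; exercise value = 0.0000 ≤ continuation, so V_0 = 18.1655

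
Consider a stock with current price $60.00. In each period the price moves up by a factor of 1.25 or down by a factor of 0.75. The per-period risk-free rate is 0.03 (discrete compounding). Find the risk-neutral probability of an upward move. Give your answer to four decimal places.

p = 0.5600

Risk-neutral probability p = (1 + 0.03 − 0.75)/(1.25 − 0.75) = 0.2800/0.5000 = 0.5600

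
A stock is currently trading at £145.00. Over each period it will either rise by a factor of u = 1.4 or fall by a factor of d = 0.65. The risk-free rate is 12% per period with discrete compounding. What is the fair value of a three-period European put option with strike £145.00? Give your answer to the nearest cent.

£14.94

Risk-neutral probability p = (1 + 0.12 − 0.65)/(1.4 − 0.65) = 0.4700/0.7500 = 0.6267
Terminal stock prices: S_uuu = 397.9, S_uud = 184.7, S_udd = 85.77, S_ddd = 39.82
Terminal payoffs (K − S): max(-252.9, 0) = 0, max(-39.73, 0) = 0, max(59.23, 0) = 59.23, max(105.2, 0) = 105.2
Node uu (S = 284.2): V_uu = 1/1.12·[0.6267·0.0000 + 0.3733·0.0000] = 0.0000
Node ud (S = 132): V_ud = 1/1.12·[0.6267·0.0000 + 0.3733·59.2325] = 19.7442
Node dd (S = 61.26): V_dd = 1/1.12·[0.6267·59.2325 + 0.3733·105.1794] = 68.2018
Node u (S = 203): V_u = 1/1.12·[0.6267·0.0000 + 0.3733·19.7442] = 6.5814
Node d (S = 94.25): V_d = 1/1.12·[0.6267·19.7442 + 0.3733·68.2018] = 33.7813
Node 0 (S = 145): V_0 = 1/1.12·[0.6267·6.5814 + 0.3733·33.7813] = 14.9429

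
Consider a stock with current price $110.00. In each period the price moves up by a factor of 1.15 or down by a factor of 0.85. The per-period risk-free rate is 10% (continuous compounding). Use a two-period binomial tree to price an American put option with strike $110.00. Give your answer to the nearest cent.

Risk-neutral probability p = (e^0.1 − 0.85)/(1.15 − 0.85) = 0.2552/0.3000 = 0.8506
Terminal stock prices: S_uu = 145.5, S_ud = 107.5, S_dd = 79.47
Terminal payoffs (K − S): max(-35.47, 0) = 0, max(2.475, 0) = 2.475, max(30.53, 0) = 30.53
Node u (S = 126.5): continuation = e^(−0.1)·[0.8506·0.0000 + 0.1494·2.4750] = 0.3346; exercise value = 0.0000 ≤ continuation, so V_u = 0.3346
Node d (S = 93.5): continuation = e^(−0.1)·[0.8506·2.4750 + 0.1494·30.5250] = 6.0321; exercise value = 16.5000 > continuation, so V_d = 16.5000 (exercise)
Node 0 (S = 110): continuation = e^(−0.1)·[0.8506·0.3346 + 0.1494·16.5000] = 2.4885; exercise value = 0.0000 ≤ continuation, so V_0 = 2.4885

$2.49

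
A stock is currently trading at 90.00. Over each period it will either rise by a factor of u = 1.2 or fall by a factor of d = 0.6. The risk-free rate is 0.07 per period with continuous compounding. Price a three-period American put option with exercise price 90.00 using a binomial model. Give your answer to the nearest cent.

12.11

Risk-neutral probability p = (e^0.07 − 0.6)/(1.2 − 0.6) = 0.4725/0.6000 = 0.7875
Terminal stock prices: S_uuu = 155.5, S_uud = 77.76, S_udd = 38.88, S_ddd = 19.44
Terminal payoffs (K − S): max(-65.52, 0) = 0, max(12.24, 0) = 12.24, max(51.12, 0) = 51.12, max(70.56, 0) = 70.56
Node uu (S = 129.6): continuation = e^(−0.07)·[0.7875·0.0000 + 0.2125·12.2400] = 2.4250; exercise value = 0.0000 ≤ continuation, so V_uu = 2.4250
Node ud (S = 64.8): continuation = e^(−0.07)·[0.7875·12.2400 + 0.2125·51.1200] = 19.1154; exercise value = 25.2000 > continuation, so V_ud = 25.2000 (exercise)
Node dd (S = 32.4): continuation = e^(−0.07)·[0.7875·51.1200 + 0.2125·70.5600] = 51.5154; exercise value = 57.6000 > continuation, so V_dd = 57.6000 (exercise)
Node u (S = 108): continuation = e^(−0.07)·[0.7875·2.4250 + 0.2125·25.2000] = 6.7733; exercise value = 0.0000 ≤ continuation, so V_u = 6.7733
Node d (S = 54): continuation = e^(−0.07)·[0.7875·25.2000 + 0.2125·57.6000] = 29.9154; exercise value = 36.0000 > continuation, so V_d = 36.0000 (exercise)
Node 0 (S = 90): continuation = e^(−0.07)·[0.7875·6.7733 + 0.2125·36.0000] = 12.1058; exercise value = 0.0000 ≤ continuation, so V_0 = 12.1058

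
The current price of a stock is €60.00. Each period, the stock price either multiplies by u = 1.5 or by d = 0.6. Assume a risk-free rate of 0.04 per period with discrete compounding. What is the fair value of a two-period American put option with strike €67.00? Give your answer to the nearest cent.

€18.24

Risk-neutral probability p = (1 + 0.04 − 0.6)/(1.5 − 0.6) = 0.4400/0.9000 = 0.4889
Terminal stock prices: S_uu = 135, S_ud = 54, S_dd = 21.6
Terminal payoffs (K − S): max(-68, 0) = 0, max(13, 0) = 13, max(45.4, 0) = 45.4
Node u (S = 90): continuation = 1/1.04·[0.4889·0.0000 + 0.5111·13.0000] = 6.3889; exercise value = 0.0000 ≤ continuation, so V_u = 6.3889
Node d (S = 36): continuation = 1/1.04·[0.4889·13.0000 + 0.5111·45.4000] = 28.4231; exercise value = 31.0000 > continuation, so V_d = 31.0000 (exercise)
Node 0 (S = 60): continuation = 1/1.04·[0.4889·6.3889 + 0.5111·31.0000] = 18.2384; exercise value = 7.0000 ≤ continuation, so V_0 = 18.2384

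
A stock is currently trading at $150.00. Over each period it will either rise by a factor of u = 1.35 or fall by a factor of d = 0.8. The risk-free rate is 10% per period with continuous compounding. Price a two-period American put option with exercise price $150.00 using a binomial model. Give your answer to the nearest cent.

Risk-neutral probability p = (e^0.1 − 0.8)/(1.35 − 0.8) = 0.3052/0.5500 = 0.5549
Terminal stock prices: S_uu = 273.4, S_ud = 162, S_dd = 96
Terminal payoffs (K − S): max(-123.4, 0) = 0, max(-12, 0) = 0, max(54, 0) = 54
Node u (S = 202.5): continuation = e^(−0.1)·[0.5549·0.0000 + 0.4451·0.0000] = 0.0000; exercise value = 0.0000 ≤ continuation, so V_u = 0.0000
Node d (S = 120): continuation = e^(−0.1)·[0.5549·0.0000 + 0.4451·54.0000] = 21.7503; exercise value = 30.0000 > continuation, so V_d = 30.0000 (exercise)
Node 0 (S = 150): continuation = e^(−0.1)·[0.5549·0.0000 + 0.4451·30.0000] = 12.0835; exercise value = 0.0000 ≤ continuation, so V_0 = 12.0835

$12.08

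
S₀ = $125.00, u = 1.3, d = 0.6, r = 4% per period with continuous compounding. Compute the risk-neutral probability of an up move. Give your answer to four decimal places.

p = 0.6297

Risk-neutral probability p = (e^0.04 − 0.6)/(1.3 − 0.6) = 0.4408/0.7000 = 0.6297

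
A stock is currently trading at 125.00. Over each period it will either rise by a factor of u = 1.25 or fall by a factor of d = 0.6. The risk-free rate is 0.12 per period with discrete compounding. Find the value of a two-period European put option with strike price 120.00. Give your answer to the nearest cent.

9.09

Risk-neutral probability p = (1 + 0.12 − 0.6)/(1.25 − 0.6) = 0.5200/0.6500 = 0.8000
Terminal stock prices: S_uu = 195.3, S_ud = 93.75, S_dd = 45
Terminal payoffs (K − S): max(-75.31, 0) = 0, max(26.25, 0) = 26.25, max(75, 0) = 75
Node u (S = 156.2): V_u = 1/1.12·[0.8000·0.0000 + 0.2000·26.2500] = 4.6875
Node d (S = 75): V_d = 1/1.12·[0.8000·26.2500 + 0.2000·75.0000] = 32.1429
Node 0 (S = 125): V_0 = 1/1.12·[0.8000·4.6875 + 0.2000·32.1429] = 9.0880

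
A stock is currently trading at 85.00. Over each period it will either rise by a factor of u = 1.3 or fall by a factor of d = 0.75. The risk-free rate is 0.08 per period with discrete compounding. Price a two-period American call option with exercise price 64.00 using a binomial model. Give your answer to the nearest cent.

32.35

Risk-neutral probability p = (1 + 0.08 − 0.75)/(1.3 − 0.75) = 0.3300/0.5500 = 0.6000
Terminal stock prices: S_uu = 143.7, S_ud = 82.88, S_dd = 47.81
Terminal payoffs (S − K): max(79.65, 0) = 79.65, max(18.88, 0) = 18.88, max(-16.19, 0) = 0
Node u (S = 110.5): continuation = 1/1.08·[0.6000·79.6500 + 0.4000·18.8750] = 51.2407; exercise value = 46.5000 ≤ continuation, so V_u = 51.2407
Node d (S = 63.75): continuation = 1/1.08·[0.6000·18.8750 + 0.4000·0.0000] = 10.4861; exercise value = 0.0000 ≤ continuation, so V_d = 10.4861
Node 0 (S = 85): continuation = 1/1.08·[0.6000·51.2407 + 0.4000·10.4861] = 32.3508; exercise value = 21.0000 ≤ continuation, so V_0 = 32.3508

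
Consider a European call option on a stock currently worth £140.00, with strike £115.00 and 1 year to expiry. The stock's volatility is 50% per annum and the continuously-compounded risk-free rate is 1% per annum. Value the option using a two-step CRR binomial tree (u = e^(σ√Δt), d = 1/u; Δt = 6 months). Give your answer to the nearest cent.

CRR parameters: u = e^(σ√Δt) = e^(0.5·√0.5) = 1.4241, d = 1/u = 0.7022
Per-period rate: rΔt = 0.01·0.5 = 0.005, so R = e^0.005 = 1.0050
Risk-neutral probability p = (e^0.005 − 0.7022)/(1.4241 − 0.7022) = 0.3028/0.7219 = 0.4195
Terminal stock prices: S_uu = 283.9, S_ud = 140, S_dd = 69.03
Terminal payoffs (S − K): max(168.9, 0) = 168.9, max(25, 0) = 25, max(-45.97, 0) = 0
Node u (S = 199.4): V_u = e^(−0.005)·[0.4195·168.9361 + 0.5805·25.0000] = 84.9502
Node d (S = 98.31): V_d = e^(−0.005)·[0.4195·25.0000 + 0.5805·0.0000] = 10.4343
Node 0 (S = 140): V_0 = e^(−0.005)·[0.4195·84.9502 + 0.5805·10.4343] = 41.4831

£41.48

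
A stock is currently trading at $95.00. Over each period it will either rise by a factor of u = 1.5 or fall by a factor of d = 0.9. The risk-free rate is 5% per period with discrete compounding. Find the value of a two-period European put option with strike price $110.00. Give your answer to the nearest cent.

Risk-neutral probability p = (1 + 0.05 − 0.9)/(1.5 − 0.9) = 0.1500/0.6000 = 0.2500
Terminal stock prices: S_uu = 213.8, S_ud = 128.2, S_dd = 76.95
Terminal payoffs (K − S): max(-103.8, 0) = 0, max(-18.25, 0) = 0, max(33.05, 0) = 33.05
Node u (S = 142.5): V_u = 1/1.05·[0.2500·0.0000 + 0.7500·0.0000] = 0.0000
Node d (S = 85.5): V_d = 1/1.05·[0.2500·0.0000 + 0.7500·33.0500] = 23.6071
Node 0 (S = 95): V_0 = 1/1.05·[0.2500·0.0000 + 0.7500·23.6071] = 16.8622

$16.86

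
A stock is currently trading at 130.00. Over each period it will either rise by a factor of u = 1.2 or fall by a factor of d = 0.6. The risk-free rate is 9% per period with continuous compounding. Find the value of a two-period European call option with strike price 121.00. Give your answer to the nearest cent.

37.51

Risk-neutral probability p = (e^0.09 − 0.6)/(1.2 − 0.6) = 0.4942/0.6000 = 0.8236
Terminal stock prices: S_uu = 187.2, S_ud = 93.6, S_dd = 46.8
Terminal payoffs (S − K): max(66.2, 0) = 66.2, max(-27.4, 0) = 0, max(-74.2, 0) = 0
Node u (S = 156): V_u = e^(−0.09)·[0.8236·66.2000 + 0.1764·0.0000] = 49.8311
Node d (S = 78): V_d = e^(−0.09)·[0.8236·0.0000 + 0.1764·0.0000] = 0.0000
Node 0 (S = 130): V_0 = e^(−0.09)·[0.8236·49.8311 + 0.1764·0.0000] = 37.5096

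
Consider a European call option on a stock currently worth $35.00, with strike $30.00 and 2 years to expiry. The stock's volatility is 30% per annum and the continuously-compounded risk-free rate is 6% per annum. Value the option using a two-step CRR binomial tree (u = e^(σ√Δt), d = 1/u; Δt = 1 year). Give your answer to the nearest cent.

CRR parameters: u = e^(σ√Δt) = e^(0.3·√1) = 1.3499, d = 1/u = 0.7408
Per-period rate: rΔt = 0.06·1 = 0.06, so R = e^0.06 = 1.0618
Risk-neutral probability p = (e^0.06 − 0.7408)/(1.3499 − 0.7408) = 0.3210/0.6090 = 0.5271
Terminal stock prices: S_uu = 63.77, S_ud = 35, S_dd = 19.21
Terminal payoffs (S − K): max(33.77, 0) = 33.77, max(5, 0) = 5, max(-10.79, 0) = 0
Node u (S = 47.25): V_u = e^(−0.06)·[0.5271·33.7742 + 0.4729·5.0000] = 18.9921
Node d (S = 25.93): V_d = e^(−0.06)·[0.5271·5.0000 + 0.4729·0.0000] = 2.4820
Node 0 (S = 35): V_0 = e^(−0.06)·[0.5271·18.9921 + 0.4729·2.4820] = 10.5330

$10.53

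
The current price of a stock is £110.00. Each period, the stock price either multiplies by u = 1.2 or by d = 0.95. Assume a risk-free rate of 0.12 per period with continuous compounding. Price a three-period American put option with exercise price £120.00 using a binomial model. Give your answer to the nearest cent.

£10.00

Risk-neutral probability p = (e^0.12 − 0.95)/(1.2 − 0.95) = 0.1775/0.2500 = 0.7100
Terminal stock prices: S_uuu = 190.1, S_uud = 150.5, S_udd = 119.1, S_ddd = 94.31
Terminal payoffs (K − S): max(-70.08, 0) = 0, max(-30.48, 0) = 0, max(0.87, 0) = 0.87, max(25.69, 0) = 25.69
Node uu (S = 158.4): continuation = e^(−0.12)·[0.7100·0.0000 + 0.2900·0.0000] = 0.0000; exercise value = 0.0000 ≤ continuation, so V_uu = 0.0000
Node ud (S = 125.4): continuation = e^(−0.12)·[0.7100·0.0000 + 0.2900·0.8700] = 0.2238; exercise value = 0.0000 ≤ continuation, so V_ud = 0.2238
Node dd (S = 99.27): continuation = e^(−0.12)·[0.7100·0.8700 + 0.2900·25.6888] = 7.1555; exercise value = 20.7250 > continuation, so V_dd = 20.7250 (exercise)
Node u (S = 132): continuation = e^(−0.12)·[0.7100·0.0000 + 0.2900·0.2238] = 0.0576; exercise value = 0.0000 ≤ continuation, so V_u = 0.0576
Node d (S = 104.5): continuation = e^(−0.12)·[0.7100·0.2238 + 0.2900·20.7250] = 5.4718; exercise value = 15.5000 > continuation, so V_d = 15.5000 (exercise)
Node 0 (S = 110): continuation = e^(−0.12)·[0.7100·0.0576 + 0.2900·15.5000] = 4.0231; exercise value = 10.0000 > continuation, so V_0 = 10.0000 (exercise)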